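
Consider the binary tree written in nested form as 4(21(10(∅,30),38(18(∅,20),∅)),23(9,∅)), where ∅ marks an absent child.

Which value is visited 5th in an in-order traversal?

20

In-order visits the left subtree, then the node, then the right subtree.
At 4: go left to 21.
  At 21: go left to 10.
    At 10: no left child.
    Visit 10.
    At 10: go right to 30.
      30 is a leaf — visit 30.
  Visit 21.
  At 21: go right to 38.
    At 38: go left to 18.
      At 18: no left child.
      Visit 18.
      At 18: go right to 20.
        20 is a leaf — visit 20.
    Visit 38.
    At 38: no right child.
Visit 4.
At 4: go right to 23.
  At 23: go left to 9.
    9 is a leaf — visit 9.
  Visit 23.
  At 23: no right child.
Full in-order sequence: 10, 30, 21, 18, 20, 38, 4, 9, 23.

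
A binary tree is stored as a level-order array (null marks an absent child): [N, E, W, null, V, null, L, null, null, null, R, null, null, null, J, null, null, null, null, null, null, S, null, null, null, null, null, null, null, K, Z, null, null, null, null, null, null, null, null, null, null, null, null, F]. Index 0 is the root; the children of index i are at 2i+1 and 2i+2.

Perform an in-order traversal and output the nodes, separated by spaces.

E V F S R N W L K J Z

In-order visits the left subtree, then the node, then the right subtree.
At N: go left to E.
  At E: no left child.
  Visit E.
  At E: go right to V.
    At V: no left child.
    Visit V.
    At V: go right to R.
      At R: go left to S.
        At S: go left to F.
          F is a leaf — visit F.
        Visit S.
        At S: no right child.
      Visit R.
      At R: no right child.
Visit N.
At N: go right to W.
  At W: no left child.
  Visit W.
  At W: go right to L.
    At L: no left child.
    Visit L.
    At L: go right to J.
      At J: go left to K.
        K is a leaf — visit K.
      Visit J.
      At J: go right to Z.
        Z is a leaf — visit Z.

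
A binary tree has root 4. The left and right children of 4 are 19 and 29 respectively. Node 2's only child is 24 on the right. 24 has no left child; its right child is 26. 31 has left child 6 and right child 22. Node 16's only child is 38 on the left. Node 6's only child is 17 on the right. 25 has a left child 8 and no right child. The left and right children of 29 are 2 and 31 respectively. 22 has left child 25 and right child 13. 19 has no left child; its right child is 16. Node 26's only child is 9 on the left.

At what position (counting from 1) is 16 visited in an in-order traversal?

3

In-order visits the left subtree, then the node, then the right subtree.
At 4: go left to 19.
  At 19: no left child.
  Visit 19.
  At 19: go right to 16.
    At 16: go left to 38.
      38 is a leaf — visit 38.
    Visit 16.
    At 16: no right child.
Visit 4.
At 4: go right to 29.
  At 29: go left to 2.
    At 2: no left child.
    Visit 2.
    At 2: go right to 24.
      At 24: no left child.
      Visit 24.
      At 24: go right to 26.
        At 26: go left to 9.
          9 is a leaf — visit 9.
        Visit 26.
        At 26: no right child.
  Visit 29.
  At 29: go right to 31.
    At 31: go left to 6.
      At 6: no left child.
      Visit 6.
      At 6: go right to 17.
        17 is a leaf — visit 17.
    Visit 31.
    At 31: go right to 22.
      At 22: go left to 25.
        At 25: go left to 8.
          8 is a leaf — visit 8.
        Visit 25.
        At 25: no right child.
      Visit 22.
      At 22: go right to 13.
        13 is a leaf — visit 13.
Full in-order sequence: 19, 38, 16, 4, 2, 24, 9, 26, 29, 6, 17, 31, 8, 25, 22, 13.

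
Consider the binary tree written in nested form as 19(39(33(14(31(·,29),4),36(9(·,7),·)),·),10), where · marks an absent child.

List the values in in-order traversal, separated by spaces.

In-order visits the left subtree, then the node, then the right subtree.
At 19: go left to 39.
  At 39: go left to 33.
    At 33: go left to 14.
      At 14: go left to 31.
        At 31: no left child.
        Visit 31.
        At 31: go right to 29.
          29 is a leaf — visit 29.
      Visit 14.
      At 14: go right to 4.
        4 is a leaf — visit 4.
    Visit 33.
    At 33: go right to 36.
      At 36: go left to 9.
        At 9: no left child.
        Visit 9.
        At 9: go right to 7.
          7 is a leaf — visit 7.
      Visit 36.
      At 36: no right child.
  Visit 39.
  At 39: no right child.
Visit 19.
At 19: go right to 10.
  10 is a leaf — visit 10.

31 29 14 4 33 9 7 36 39 19 10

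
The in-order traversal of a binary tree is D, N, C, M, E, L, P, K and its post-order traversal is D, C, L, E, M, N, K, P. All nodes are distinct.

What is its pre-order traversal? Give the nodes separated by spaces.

P N D M C E L K

The last element of post-order is the root; it splits in-order into left and right subtrees.
Root P: left subtree has 6 nodes {D, N, C, M, E, L}, right has 1 {K}.
  Root N: left subtree has 1 node {D}, right has 4 {C, M, E, L}.
    Root M: left subtree has 1 node {C}, right has 2 {E, L}.
      Root E: left subtree has 0 nodes { }, right has 1 {L}.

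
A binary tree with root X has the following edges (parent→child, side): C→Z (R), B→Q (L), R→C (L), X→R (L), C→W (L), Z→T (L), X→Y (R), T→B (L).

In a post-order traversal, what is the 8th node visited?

Post-order visits the left subtree, then the right subtree, then the node.
At X: go left to R.
  At R: go left to C.
    At C: go left to W.
      W is a leaf — visit W.
    At C: go right to Z.
      At Z: go left to T.
        At T: go left to B.
          At B: go left to Q.
            Q is a leaf — visit Q.
          At B: no right child.
          Visit B.
        At T: no right child.
        Visit T.
      At Z: no right child.
      Visit Z.
    Visit C.
  At R: no right child.
  Visit R.
At X: go right to Y.
  Y is a leaf — visit Y.
Visit X.
Full post-order sequence: W, Q, B, T, Z, C, R, Y, X.

Y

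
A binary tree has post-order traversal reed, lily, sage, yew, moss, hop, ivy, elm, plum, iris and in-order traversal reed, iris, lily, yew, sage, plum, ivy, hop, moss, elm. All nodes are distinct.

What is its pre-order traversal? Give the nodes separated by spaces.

iris reed plum yew lily sage elm ivy hop moss

The last element of post-order is the root; it splits in-order into left and right subtrees.
Root iris: left subtree has 1 node {reed}, right has 8 {lily, yew, sage, plum, ivy, hop, moss, elm}.
  Root plum: left subtree has 3 nodes {lily, yew, sage}, right has 4 {ivy, hop, moss, elm}.
    Root yew: left subtree has 1 node {lily}, right has 1 {sage}.
    Root elm: left subtree has 3 nodes {ivy, hop, moss}, right has 0 { }.
      Root ivy: left subtree has 0 nodes { }, right has 2 {hop, moss}.
        Root hop: left subtree has 0 nodes { }, right has 1 {moss}.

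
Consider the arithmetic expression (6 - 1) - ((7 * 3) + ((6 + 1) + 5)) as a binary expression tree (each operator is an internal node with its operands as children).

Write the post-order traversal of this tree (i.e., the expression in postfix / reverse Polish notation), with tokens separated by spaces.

Post-order on an expression tree gives postfix notation: for each operator, emit left operand, right operand, then the operator.

6 1 - 7 3 * 6 1 + 5 + + -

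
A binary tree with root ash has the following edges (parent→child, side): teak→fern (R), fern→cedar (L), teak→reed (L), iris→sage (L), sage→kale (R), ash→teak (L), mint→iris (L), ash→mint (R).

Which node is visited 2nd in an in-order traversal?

teak

In-order visits the left subtree, then the node, then the right subtree.
At ash: go left to teak.
  At teak: go left to reed.
    reed is a leaf — visit reed.
  Visit teak.
  At teak: go right to fern.
    At fern: go left to cedar.
      cedar is a leaf — visit cedar.
    Visit fern.
    At fern: no right child.
Visit ash.
At ash: go right to mint.
  At mint: go left to iris.
    At iris: go left to sage.
      At sage: no left child.
      Visit sage.
      At sage: go right to kale.
        kale is a leaf — visit kale.
    Visit iris.
    At iris: no right child.
  Visit mint.
  At mint: no right child.
Full in-order sequence: reed, teak, cedar, fern, ash, sage, kale, iris, mint.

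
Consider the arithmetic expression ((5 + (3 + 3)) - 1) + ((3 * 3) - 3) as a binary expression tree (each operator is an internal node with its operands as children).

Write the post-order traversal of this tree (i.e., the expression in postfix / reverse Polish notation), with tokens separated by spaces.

5 3 3 + + 1 - 3 3 * 3 - +

Post-order on an expression tree gives postfix notation: for each operator, emit left operand, right operand, then the operator.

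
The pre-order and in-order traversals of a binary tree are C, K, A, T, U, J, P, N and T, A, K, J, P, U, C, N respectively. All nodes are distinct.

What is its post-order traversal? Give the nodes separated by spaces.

The first element of pre-order is the root; it splits in-order into left and right subtrees.
Root C: left subtree has 6 nodes {T, A, K, J, P, U}, right has 1 {N}.
  Root K: left subtree has 2 nodes {T, A}, right has 3 {J, P, U}.
    Root A: left subtree has 1 node {T}, right has 0 { }.
    Root U: left subtree has 2 nodes {J, P}, right has 0 { }.
      Root J: left subtree has 0 nodes { }, right has 1 {P}.

T A P J U K N C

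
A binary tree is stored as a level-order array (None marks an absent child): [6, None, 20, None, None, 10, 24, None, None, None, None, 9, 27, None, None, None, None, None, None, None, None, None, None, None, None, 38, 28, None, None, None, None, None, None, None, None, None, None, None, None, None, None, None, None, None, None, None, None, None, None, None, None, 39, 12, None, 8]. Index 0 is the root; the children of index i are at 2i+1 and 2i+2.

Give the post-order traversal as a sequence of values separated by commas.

Post-order visits the left subtree, then the right subtree, then the node.
At 6: no left child.
At 6: go right to 20.
  At 20: go left to 10.
    At 10: go left to 9.
      9 is a leaf — visit 9.
    At 10: go right to 27.
      At 27: go left to 38.
        At 38: go left to 39.
          39 is a leaf — visit 39.
        At 38: go right to 12.
          12 is a leaf — visit 12.
        Visit 38.
      At 27: go right to 28.
        At 28: no left child.
        At 28: go right to 8.
          8 is a leaf — visit 8.
        Visit 28.
      Visit 27.
    Visit 10.
  At 20: go right to 24.
    24 is a leaf — visit 24.
  Visit 20.
Visit 6.

9, 39, 12, 38, 8, 28, 27, 10, 24, 20, 6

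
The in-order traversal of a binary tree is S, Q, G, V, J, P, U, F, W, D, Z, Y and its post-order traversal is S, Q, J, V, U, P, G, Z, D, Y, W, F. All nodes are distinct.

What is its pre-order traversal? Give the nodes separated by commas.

F, G, Q, S, P, V, J, U, W, Y, D, Z

The last element of post-order is the root; it splits in-order into left and right subtrees.
Root F: left subtree has 7 nodes {S, Q, G, V, J, P, U}, right has 4 {W, D, Z, Y}.
  Root G: left subtree has 2 nodes {S, Q}, right has 4 {V, J, P, U}.
    Root Q: left subtree has 1 node {S}, right has 0 { }.
    Root P: left subtree has 2 nodes {V, J}, right has 1 {U}.
      Root V: left subtree has 0 nodes { }, right has 1 {J}.
  Root W: left subtree has 0 nodes { }, right has 3 {D, Z, Y}.
    Root Y: left subtree has 2 nodes {D, Z}, right has 0 { }.
      Root D: left subtree has 0 nodes { }, right has 1 {Z}.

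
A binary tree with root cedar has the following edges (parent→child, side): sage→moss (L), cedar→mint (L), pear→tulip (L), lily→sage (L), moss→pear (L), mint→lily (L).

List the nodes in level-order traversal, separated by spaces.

Level-order visits nodes level by level from the root, left to right within each level.
Level 0: cedar
Level 1: mint
Level 2: lily
Level 3: sage
Level 4: moss
Level 5: pear
Level 6: tulip

cedar mint lily sage moss pear tulip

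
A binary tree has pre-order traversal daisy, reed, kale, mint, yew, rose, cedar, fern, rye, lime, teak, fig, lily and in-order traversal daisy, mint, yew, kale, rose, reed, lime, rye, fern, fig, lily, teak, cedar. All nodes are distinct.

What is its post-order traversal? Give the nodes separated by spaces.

The first element of pre-order is the root; it splits in-order into left and right subtrees.
Root daisy: left subtree has 0 nodes { }, right has 12 {mint, yew, kale, rose, reed, lime, rye, fern, fig, lily, teak, cedar}.
  Root reed: left subtree has 4 nodes {mint, yew, kale, rose}, right has 7 {lime, rye, fern, fig, lily, teak, cedar}.
    Root kale: left subtree has 2 nodes {mint, yew}, right has 1 {rose}.
      Root mint: left subtree has 0 nodes { }, right has 1 {yew}.
    Root cedar: left subtree has 6 nodes {lime, rye, fern, fig, lily, teak}, right has 0 { }.
      Root fern: left subtree has 2 nodes {lime, rye}, right has 3 {fig, lily, teak}.
        Root rye: left subtree has 1 node {lime}, right has 0 { }.
        Root teak: left subtree has 2 nodes {fig, lily}, right has 0 { }.
          Root fig: left subtree has 0 nodes { }, right has 1 {lily}.

yew mint rose kale lime rye lily fig teak fern cedar reed daisy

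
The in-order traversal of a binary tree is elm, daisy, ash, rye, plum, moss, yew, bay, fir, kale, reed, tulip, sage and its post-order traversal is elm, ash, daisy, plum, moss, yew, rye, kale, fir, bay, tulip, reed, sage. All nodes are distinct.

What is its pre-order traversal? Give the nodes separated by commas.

The last element of post-order is the root; it splits in-order into left and right subtrees.
Root sage: left subtree has 12 nodes {elm, daisy, ash, rye, plum, moss, yew, bay, fir, kale, reed, tulip}, right has 0 { }.
  Root reed: left subtree has 10 nodes {elm, daisy, ash, rye, plum, moss, yew, bay, fir, kale}, right has 1 {tulip}.
    Root bay: left subtree has 7 nodes {elm, daisy, ash, rye, plum, moss, yew}, right has 2 {fir, kale}.
      Root rye: left subtree has 3 nodes {elm, daisy, ash}, right has 3 {plum, moss, yew}.
        Root daisy: left subtree has 1 node {elm}, right has 1 {ash}.
        Root yew: left subtree has 2 nodes {plum, moss}, right has 0 { }.
          Root moss: left subtree has 1 node {plum}, right has 0 { }.
      Root fir: left subtree has 0 nodes { }, right has 1 {kale}.

sage, reed, bay, rye, daisy, elm, ash, yew, moss, plum, fir, kale, tulip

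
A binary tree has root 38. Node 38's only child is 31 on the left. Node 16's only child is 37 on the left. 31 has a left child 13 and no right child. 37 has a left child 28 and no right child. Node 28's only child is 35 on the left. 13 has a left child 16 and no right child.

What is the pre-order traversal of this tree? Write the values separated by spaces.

Pre-order visits the node, then its left subtree, then its right subtree.
Visit 38.
At 38: go left to 31.
  Visit 31.
  At 31: go left to 13.
    Visit 13.
    At 13: go left to 16.
      Visit 16.
      At 16: go left to 37.
        Visit 37.
        At 37: go left to 28.
          Visit 28.
          At 28: go left to 35.
            35 is a leaf — visit 35.
          At 28: no right child.
        At 37: no right child.
      At 16: no right child.
    At 13: no right child.
  At 31: no right child.
At 38: no right child.

38 31 13 16 37 28 35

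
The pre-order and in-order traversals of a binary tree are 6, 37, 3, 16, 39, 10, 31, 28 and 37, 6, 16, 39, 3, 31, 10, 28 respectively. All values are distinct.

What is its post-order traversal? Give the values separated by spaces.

37 39 16 31 28 10 3 6

The first element of pre-order is the root; it splits in-order into left and right subtrees.
Root 6: left subtree has 1 node {37}, right has 6 {16, 39, 3, 31, 10, 28}.
  Root 3: left subtree has 2 nodes {16, 39}, right has 3 {31, 10, 28}.
    Root 16: left subtree has 0 nodes { }, right has 1 {39}.
    Root 10: left subtree has 1 node {31}, right has 1 {28}.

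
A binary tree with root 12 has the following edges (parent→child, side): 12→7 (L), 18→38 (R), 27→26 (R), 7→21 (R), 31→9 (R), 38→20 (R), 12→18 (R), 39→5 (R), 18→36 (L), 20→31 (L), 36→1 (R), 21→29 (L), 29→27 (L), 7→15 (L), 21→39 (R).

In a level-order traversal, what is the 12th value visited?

27

Level-order visits nodes level by level from the root, left to right within each level.
Level 0: 12
Level 1: 7, 18
Level 2: 15, 21, 36, 38
Level 3: 29, 39, 1, 20
Level 4: 27, 5, 31
Level 5: 26, 9
Full level-order sequence: 12, 7, 18, 15, 21, 36, 38, 29, 39, 1, 20, 27, 5, 31, 26, 9.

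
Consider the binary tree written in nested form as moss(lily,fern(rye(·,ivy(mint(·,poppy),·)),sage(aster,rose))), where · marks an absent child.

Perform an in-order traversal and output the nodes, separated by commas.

lily, moss, rye, mint, poppy, ivy, fern, aster, sage, rose

In-order visits the left subtree, then the node, then the right subtree.
At moss: go left to lily.
  lily is a leaf — visit lily.
Visit moss.
At moss: go right to fern.
  At fern: go left to rye.
    At rye: no left child.
    Visit rye.
    At rye: go right to ivy.
      At ivy: go left to mint.
        At mint: no left child.
        Visit mint.
        At mint: go right to poppy.
          poppy is a leaf — visit poppy.
      Visit ivy.
      At ivy: no right child.
  Visit fern.
  At fern: go right to sage.
    At sage: go left to aster.
      aster is a leaf — visit aster.
    Visit sage.
    At sage: go right to rose.
      rose is a leaf — visit rose.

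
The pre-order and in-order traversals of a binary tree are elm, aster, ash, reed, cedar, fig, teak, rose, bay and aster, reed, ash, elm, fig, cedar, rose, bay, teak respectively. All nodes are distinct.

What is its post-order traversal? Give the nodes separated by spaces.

reed ash aster fig bay rose teak cedar elm

The first element of pre-order is the root; it splits in-order into left and right subtrees.
Root elm: left subtree has 3 nodes {aster, reed, ash}, right has 5 {fig, cedar, rose, bay, teak}.
  Root aster: left subtree has 0 nodes { }, right has 2 {reed, ash}.
    Root ash: left subtree has 1 node {reed}, right has 0 { }.
  Root cedar: left subtree has 1 node {fig}, right has 3 {rose, bay, teak}.
    Root teak: left subtree has 2 nodes {rose, bay}, right has 0 { }.
      Root rose: left subtree has 0 nodes { }, right has 1 {bay}.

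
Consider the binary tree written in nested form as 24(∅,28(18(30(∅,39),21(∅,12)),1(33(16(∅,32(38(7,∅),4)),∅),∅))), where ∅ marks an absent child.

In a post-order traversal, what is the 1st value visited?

39

Post-order visits the left subtree, then the right subtree, then the node.
At 24: no left child.
At 24: go right to 28.
  At 28: go left to 18.
    At 18: go left to 30.
      At 30: no left child.
      At 30: go right to 39.
        39 is a leaf — visit 39.
      Visit 30.
    At 18: go right to 21.
      At 21: no left child.
      At 21: go right to 12.
        12 is a leaf — visit 12.
      Visit 21.
    Visit 18.
  At 28: go right to 1.
    At 1: go left to 33.
      At 33: go left to 16.
        At 16: no left child.
        At 16: go right to 32.
          At 32: go left to 38.
            At 38: go left to 7.
              7 is a leaf — visit 7.
            At 38: no right child.
            Visit 38.
          At 32: go right to 4.
            4 is a leaf — visit 4.
          Visit 32.
        Visit 16.
      At 33: no right child.
      Visit 33.
    At 1: no right child.
    Visit 1.
  Visit 28.
Visit 24.
Full post-order sequence: 39, 30, 12, 21, 18, 7, 38, 4, 32, 16, 33, 1, 28, 24.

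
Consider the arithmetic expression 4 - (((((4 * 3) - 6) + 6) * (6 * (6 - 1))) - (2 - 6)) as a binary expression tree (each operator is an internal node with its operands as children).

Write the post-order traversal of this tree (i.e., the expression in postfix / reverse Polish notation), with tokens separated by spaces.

4 4 3 * 6 - 6 + 6 6 1 - * * 2 6 - - -

Post-order on an expression tree gives postfix notation: for each operator, emit left operand, right operand, then the operator.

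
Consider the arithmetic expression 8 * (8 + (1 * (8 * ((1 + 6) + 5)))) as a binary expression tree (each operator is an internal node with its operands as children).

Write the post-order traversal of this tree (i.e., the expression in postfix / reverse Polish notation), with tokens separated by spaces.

8 8 1 8 1 6 + 5 + * * + *

Post-order on an expression tree gives postfix notation: for each operator, emit left operand, right operand, then the operator.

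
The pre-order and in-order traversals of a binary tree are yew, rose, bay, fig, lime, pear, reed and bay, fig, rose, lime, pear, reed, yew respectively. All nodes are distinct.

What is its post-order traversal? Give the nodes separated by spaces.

The first element of pre-order is the root; it splits in-order into left and right subtrees.
Root yew: left subtree has 6 nodes {bay, fig, rose, lime, pear, reed}, right has 0 { }.
  Root rose: left subtree has 2 nodes {bay, fig}, right has 3 {lime, pear, reed}.
    Root bay: left subtree has 0 nodes { }, right has 1 {fig}.
    Root lime: left subtree has 0 nodes { }, right has 2 {pear, reed}.
      Root pear: left subtree has 0 nodes { }, right has 1 {reed}.

fig bay reed pear lime rose yew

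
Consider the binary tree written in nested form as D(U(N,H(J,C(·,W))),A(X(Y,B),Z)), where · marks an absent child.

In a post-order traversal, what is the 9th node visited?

X

Post-order visits the left subtree, then the right subtree, then the node.
At D: go left to U.
  At U: go left to N.
    N is a leaf — visit N.
  At U: go right to H.
    At H: go left to J.
      J is a leaf — visit J.
    At H: go right to C.
      At C: no left child.
      At C: go right to W.
        W is a leaf — visit W.
      Visit C.
    Visit H.
  Visit U.
At D: go right to A.
  At A: go left to X.
    At X: go left to Y.
      Y is a leaf — visit Y.
    At X: go right to B.
      B is a leaf — visit B.
    Visit X.
  At A: go right to Z.
    Z is a leaf — visit Z.
  Visit A.
Visit D.
Full post-order sequence: N, J, W, C, H, U, Y, B, X, Z, A, D.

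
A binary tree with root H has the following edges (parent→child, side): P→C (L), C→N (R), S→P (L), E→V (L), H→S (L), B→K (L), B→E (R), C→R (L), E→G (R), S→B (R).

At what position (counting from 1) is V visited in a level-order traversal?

Level-order visits nodes level by level from the root, left to right within each level.
Level 0: H
Level 1: S
Level 2: P, B
Level 3: C, K, E
Level 4: R, N, V, G
Full level-order sequence: H, S, P, B, C, K, E, R, N, V, G.

10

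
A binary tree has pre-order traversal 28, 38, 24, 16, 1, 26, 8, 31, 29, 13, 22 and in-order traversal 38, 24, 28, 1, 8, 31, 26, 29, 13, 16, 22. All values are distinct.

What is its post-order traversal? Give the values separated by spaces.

24 38 31 8 13 29 26 1 22 16 28

The first element of pre-order is the root; it splits in-order into left and right subtrees.
Root 28: left subtree has 2 nodes {38, 24}, right has 8 {1, 8, 31, 26, 29, 13, 16, 22}.
  Root 38: left subtree has 0 nodes { }, right has 1 {24}.
  Root 16: left subtree has 6 nodes {1, 8, 31, 26, 29, 13}, right has 1 {22}.
    Root 1: left subtree has 0 nodes { }, right has 5 {8, 31, 26, 29, 13}.
      Root 26: left subtree has 2 nodes {8, 31}, right has 2 {29, 13}.
        Root 8: left subtree has 0 nodes { }, right has 1 {31}.
        Root 29: left subtree has 0 nodes { }, right has 1 {13}.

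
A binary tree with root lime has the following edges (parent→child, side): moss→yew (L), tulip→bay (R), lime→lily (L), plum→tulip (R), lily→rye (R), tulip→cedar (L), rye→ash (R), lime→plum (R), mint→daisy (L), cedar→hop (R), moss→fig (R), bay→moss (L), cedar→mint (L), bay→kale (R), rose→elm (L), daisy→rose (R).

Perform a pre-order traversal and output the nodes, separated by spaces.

Pre-order visits the node, then its left subtree, then its right subtree.
Visit lime.
At lime: go left to lily.
  Visit lily.
  At lily: no left child.
  At lily: go right to rye.
    Visit rye.
    At rye: no left child.
    At rye: go right to ash.
      ash is a leaf — visit ash.
At lime: go right to plum.
  Visit plum.
  At plum: no left child.
  At plum: go right to tulip.
    Visit tulip.
    At tulip: go left to cedar.
      Visit cedar.
      At cedar: go left to mint.
        Visit mint.
        At mint: go left to daisy.
          Visit daisy.
          At daisy: no left child.
          At daisy: go right to rose.
            Visit rose.
            At rose: go left to elm.
              elm is a leaf — visit elm.
            At rose: no right child.
        At mint: no right child.
      At cedar: go right to hop.
        hop is a leaf — visit hop.
    At tulip: go right to bay.
      Visit bay.
      At bay: go left to moss.
        Visit moss.
        At moss: go left to yew.
          yew is a leaf — visit yew.
        At moss: go right to fig.
          fig is a leaf — visit fig.
      At bay: go right to kale.
        kale is a leaf — visit kale.

lime lily rye ash plum tulip cedar mint daisy rose elm hop bay moss yew fig kale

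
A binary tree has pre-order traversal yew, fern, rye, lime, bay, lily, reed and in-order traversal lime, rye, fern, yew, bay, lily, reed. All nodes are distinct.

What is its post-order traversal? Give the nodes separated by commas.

lime, rye, fern, reed, lily, bay, yew

The first element of pre-order is the root; it splits in-order into left and right subtrees.
Root yew: left subtree has 3 nodes {lime, rye, fern}, right has 3 {bay, lily, reed}.
  Root fern: left subtree has 2 nodes {lime, rye}, right has 0 { }.
    Root rye: left subtree has 1 node {lime}, right has 0 { }.
  Root bay: left subtree has 0 nodes { }, right has 2 {lily, reed}.
    Root lily: left subtree has 0 nodes { }, right has 1 {reed}.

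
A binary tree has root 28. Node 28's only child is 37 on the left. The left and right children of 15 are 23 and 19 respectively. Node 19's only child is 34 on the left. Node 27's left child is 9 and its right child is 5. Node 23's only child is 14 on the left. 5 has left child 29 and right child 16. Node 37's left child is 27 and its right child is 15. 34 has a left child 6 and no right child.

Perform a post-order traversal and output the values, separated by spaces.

Post-order visits the left subtree, then the right subtree, then the node.
At 28: go left to 37.
  At 37: go left to 27.
    At 27: go left to 9.
      9 is a leaf — visit 9.
    At 27: go right to 5.
      At 5: go left to 29.
        29 is a leaf — visit 29.
      At 5: go right to 16.
        16 is a leaf — visit 16.
      Visit 5.
    Visit 27.
  At 37: go right to 15.
    At 15: go left to 23.
      At 23: go left to 14.
        14 is a leaf — visit 14.
      At 23: no right child.
      Visit 23.
    At 15: go right to 19.
      At 19: go left to 34.
        At 34: go left to 6.
          6 is a leaf — visit 6.
        At 34: no right child.
        Visit 34.
      At 19: no right child.
      Visit 19.
    Visit 15.
  Visit 37.
At 28: no right child.
Visit 28.

9 29 16 5 27 14 23 6 34 19 15 37 28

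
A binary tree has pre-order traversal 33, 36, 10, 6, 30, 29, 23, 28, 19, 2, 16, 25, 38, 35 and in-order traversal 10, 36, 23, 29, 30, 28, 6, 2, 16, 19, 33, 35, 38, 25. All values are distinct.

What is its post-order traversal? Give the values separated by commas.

10, 23, 29, 28, 30, 16, 2, 19, 6, 36, 35, 38, 25, 33

The first element of pre-order is the root; it splits in-order into left and right subtrees.
Root 33: left subtree has 10 nodes {10, 36, 23, 29, 30, 28, 6, 2, 16, 19}, right has 3 {35, 38, 25}.
  Root 36: left subtree has 1 node {10}, right has 8 {23, 29, 30, 28, 6, 2, 16, 19}.
    Root 6: left subtree has 4 nodes {23, 29, 30, 28}, right has 3 {2, 16, 19}.
      Root 30: left subtree has 2 nodes {23, 29}, right has 1 {28}.
        Root 29: left subtree has 1 node {23}, right has 0 { }.
      Root 19: left subtree has 2 nodes {2, 16}, right has 0 { }.
        Root 2: left subtree has 0 nodes { }, right has 1 {16}.
  Root 25: left subtree has 2 nodes {35, 38}, right has 0 { }.
    Root 38: left subtree has 1 node {35}, right has 0 { }.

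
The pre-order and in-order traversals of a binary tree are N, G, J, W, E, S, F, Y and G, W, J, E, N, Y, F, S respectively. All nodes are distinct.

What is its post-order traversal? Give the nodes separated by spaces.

W E J G Y F S N

The first element of pre-order is the root; it splits in-order into left and right subtrees.
Root N: left subtree has 4 nodes {G, W, J, E}, right has 3 {Y, F, S}.
  Root G: left subtree has 0 nodes { }, right has 3 {W, J, E}.
    Root J: left subtree has 1 node {W}, right has 1 {E}.
  Root S: left subtree has 2 nodes {Y, F}, right has 0 { }.
    Root F: left subtree has 1 node {Y}, right has 0 { }.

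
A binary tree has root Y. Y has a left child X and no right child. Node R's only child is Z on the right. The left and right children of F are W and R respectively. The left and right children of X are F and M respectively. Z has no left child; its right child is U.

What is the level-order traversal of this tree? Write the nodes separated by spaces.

Y X F M W R Z U

Level-order visits nodes level by level from the root, left to right within each level.
Level 0: Y
Level 1: X
Level 2: F, M
Level 3: W, R
Level 4: Z
Level 5: U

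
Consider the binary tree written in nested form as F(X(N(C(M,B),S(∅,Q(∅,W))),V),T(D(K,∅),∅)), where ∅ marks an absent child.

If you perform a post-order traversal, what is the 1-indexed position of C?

3

Post-order visits the left subtree, then the right subtree, then the node.
At F: go left to X.
  At X: go left to N.
    At N: go left to C.
      At C: go left to M.
        M is a leaf — visit M.
      At C: go right to B.
        B is a leaf — visit B.
      Visit C.
    At N: go right to S.
      At S: no left child.
      At S: go right to Q.
        At Q: no left child.
        At Q: go right to W.
          W is a leaf — visit W.
        Visit Q.
      Visit S.
    Visit N.
  At X: go right to V.
    V is a leaf — visit V.
  Visit X.
At F: go right to T.
  At T: go left to D.
    At D: go left to K.
      K is a leaf — visit K.
    At D: no right child.
    Visit D.
  At T: no right child.
  Visit T.
Visit F.
Full post-order sequence: M, B, C, W, Q, S, N, V, X, K, D, T, F.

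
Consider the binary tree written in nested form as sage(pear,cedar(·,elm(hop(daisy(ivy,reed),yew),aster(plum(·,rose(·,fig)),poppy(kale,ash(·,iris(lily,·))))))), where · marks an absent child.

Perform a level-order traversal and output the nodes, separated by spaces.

Level-order visits nodes level by level from the root, left to right within each level.
Level 0: sage
Level 1: pear, cedar
Level 2: elm
Level 3: hop, aster
Level 4: daisy, yew, plum, poppy
Level 5: ivy, reed, rose, kale, ash
Level 6: fig, iris
Level 7: lily

sage pear cedar elm hop aster daisy yew plum poppy ivy reed rose kale ash fig iris lily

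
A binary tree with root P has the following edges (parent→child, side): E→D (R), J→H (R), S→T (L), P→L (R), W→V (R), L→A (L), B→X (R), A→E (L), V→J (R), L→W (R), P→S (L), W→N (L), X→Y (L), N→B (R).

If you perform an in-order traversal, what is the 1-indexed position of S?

In-order visits the left subtree, then the node, then the right subtree.
At P: go left to S.
  At S: go left to T.
    T is a leaf — visit T.
  Visit S.
  At S: no right child.
Visit P.
At P: go right to L.
  At L: go left to A.
    At A: go left to E.
      At E: no left child.
      Visit E.
      At E: go right to D.
        D is a leaf — visit D.
    Visit A.
    At A: no right child.
  Visit L.
  At L: go right to W.
    At W: go left to N.
      At N: no left child.
      Visit N.
      At N: go right to B.
        At B: no left child.
        Visit B.
        At B: go right to X.
          At X: go left to Y.
            Y is a leaf — visit Y.
          Visit X.
          At X: no right child.
    Visit W.
    At W: go right to V.
      At V: no left child.
      Visit V.
      At V: go right to J.
        At J: no left child.
        Visit J.
        At J: go right to H.
          H is a leaf — visit H.
Full in-order sequence: T, S, P, E, D, A, L, N, B, Y, X, W, V, J, H.

2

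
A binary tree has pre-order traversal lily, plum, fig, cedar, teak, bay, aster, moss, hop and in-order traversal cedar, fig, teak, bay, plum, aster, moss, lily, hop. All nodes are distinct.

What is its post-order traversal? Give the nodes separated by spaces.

The first element of pre-order is the root; it splits in-order into left and right subtrees.
Root lily: left subtree has 7 nodes {cedar, fig, teak, bay, plum, aster, moss}, right has 1 {hop}.
  Root plum: left subtree has 4 nodes {cedar, fig, teak, bay}, right has 2 {aster, moss}.
    Root fig: left subtree has 1 node {cedar}, right has 2 {teak, bay}.
      Root teak: left subtree has 0 nodes { }, right has 1 {bay}.
    Root aster: left subtree has 0 nodes { }, right has 1 {moss}.

cedar bay teak fig moss aster plum hop lily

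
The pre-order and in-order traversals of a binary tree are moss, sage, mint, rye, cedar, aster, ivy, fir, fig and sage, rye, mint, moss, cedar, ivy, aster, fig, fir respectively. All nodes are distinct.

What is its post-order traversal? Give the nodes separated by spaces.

rye mint sage ivy fig fir aster cedar moss

The first element of pre-order is the root; it splits in-order into left and right subtrees.
Root moss: left subtree has 3 nodes {sage, rye, mint}, right has 5 {cedar, ivy, aster, fig, fir}.
  Root sage: left subtree has 0 nodes { }, right has 2 {rye, mint}.
    Root mint: left subtree has 1 node {rye}, right has 0 { }.
  Root cedar: left subtree has 0 nodes { }, right has 4 {ivy, aster, fig, fir}.
    Root aster: left subtree has 1 node {ivy}, right has 2 {fig, fir}.
      Root fir: left subtree has 1 node {fig}, right has 0 { }.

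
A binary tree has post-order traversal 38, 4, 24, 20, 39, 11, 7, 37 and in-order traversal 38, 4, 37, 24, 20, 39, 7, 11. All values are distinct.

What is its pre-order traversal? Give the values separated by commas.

37, 4, 38, 7, 39, 20, 24, 11

The last element of post-order is the root; it splits in-order into left and right subtrees.
Root 37: left subtree has 2 nodes {38, 4}, right has 5 {24, 20, 39, 7, 11}.
  Root 4: left subtree has 1 node {38}, right has 0 { }.
  Root 7: left subtree has 3 nodes {24, 20, 39}, right has 1 {11}.
    Root 39: left subtree has 2 nodes {24, 20}, right has 0 { }.
      Root 20: left subtree has 1 node {24}, right has 0 { }.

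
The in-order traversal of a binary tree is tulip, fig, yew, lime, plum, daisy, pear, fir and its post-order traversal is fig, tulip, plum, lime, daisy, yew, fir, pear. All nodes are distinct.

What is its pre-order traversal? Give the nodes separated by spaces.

The last element of post-order is the root; it splits in-order into left and right subtrees.
Root pear: left subtree has 6 nodes {tulip, fig, yew, lime, plum, daisy}, right has 1 {fir}.
  Root yew: left subtree has 2 nodes {tulip, fig}, right has 3 {lime, plum, daisy}.
    Root tulip: left subtree has 0 nodes { }, right has 1 {fig}.
    Root daisy: left subtree has 2 nodes {lime, plum}, right has 0 { }.
      Root lime: left subtree has 0 nodes { }, right has 1 {plum}.

pear yew tulip fig daisy lime plum fir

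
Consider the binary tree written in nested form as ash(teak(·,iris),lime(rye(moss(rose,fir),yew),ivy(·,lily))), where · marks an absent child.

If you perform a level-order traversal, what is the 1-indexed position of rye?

5

Level-order visits nodes level by level from the root, left to right within each level.
Level 0: ash
Level 1: teak, lime
Level 2: iris, rye, ivy
Level 3: moss, yew, lily
Level 4: rose, fir
Full level-order sequence: ash, teak, lime, iris, rye, ivy, moss, yew, lily, rose, fir.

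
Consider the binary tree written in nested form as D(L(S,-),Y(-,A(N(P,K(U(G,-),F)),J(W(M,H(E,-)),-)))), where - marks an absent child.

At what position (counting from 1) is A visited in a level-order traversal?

5

Level-order visits nodes level by level from the root, left to right within each level.
Level 0: D
Level 1: L, Y
Level 2: S, A
Level 3: N, J
Level 4: P, K, W
Level 5: U, F, M, H
Level 6: G, E
Full level-order sequence: D, L, Y, S, A, N, J, P, K, W, U, F, M, H, G, E.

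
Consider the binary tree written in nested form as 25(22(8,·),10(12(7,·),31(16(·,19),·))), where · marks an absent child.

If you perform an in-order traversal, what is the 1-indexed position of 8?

In-order visits the left subtree, then the node, then the right subtree.
At 25: go left to 22.
  At 22: go left to 8.
    8 is a leaf — visit 8.
  Visit 22.
  At 22: no right child.
Visit 25.
At 25: go right to 10.
  At 10: go left to 12.
    At 12: go left to 7.
      7 is a leaf — visit 7.
    Visit 12.
    At 12: no right child.
  Visit 10.
  At 10: go right to 31.
    At 31: go left to 16.
      At 16: no left child.
      Visit 16.
      At 16: go right to 19.
        19 is a leaf — visit 19.
    Visit 31.
    At 31: no right child.
Full in-order sequence: 8, 22, 25, 7, 12, 10, 16, 19, 31.

1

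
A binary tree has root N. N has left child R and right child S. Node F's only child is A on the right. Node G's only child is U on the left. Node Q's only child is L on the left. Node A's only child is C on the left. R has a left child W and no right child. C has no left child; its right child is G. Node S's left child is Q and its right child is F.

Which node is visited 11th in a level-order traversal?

U

Level-order visits nodes level by level from the root, left to right within each level.
Level 0: N
Level 1: R, S
Level 2: W, Q, F
Level 3: L, A
Level 4: C
Level 5: G
Level 6: U
Full level-order sequence: N, R, S, W, Q, F, L, A, C, G, U.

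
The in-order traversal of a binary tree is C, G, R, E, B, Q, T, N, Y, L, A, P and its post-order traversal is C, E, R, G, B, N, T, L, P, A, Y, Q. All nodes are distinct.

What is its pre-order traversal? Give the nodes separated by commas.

The last element of post-order is the root; it splits in-order into left and right subtrees.
Root Q: left subtree has 5 nodes {C, G, R, E, B}, right has 6 {T, N, Y, L, A, P}.
  Root B: left subtree has 4 nodes {C, G, R, E}, right has 0 { }.
    Root G: left subtree has 1 node {C}, right has 2 {R, E}.
      Root R: left subtree has 0 nodes { }, right has 1 {E}.
  Root Y: left subtree has 2 nodes {T, N}, right has 3 {L, A, P}.
    Root T: left subtree has 0 nodes { }, right has 1 {N}.
    Root A: left subtree has 1 node {L}, right has 1 {P}.

Q, B, G, C, R, E, Y, T, N, A, L, P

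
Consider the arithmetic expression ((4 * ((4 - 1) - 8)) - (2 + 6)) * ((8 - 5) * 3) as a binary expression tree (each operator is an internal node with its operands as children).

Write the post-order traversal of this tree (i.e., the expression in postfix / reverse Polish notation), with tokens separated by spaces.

Post-order on an expression tree gives postfix notation: for each operator, emit left operand, right operand, then the operator.

4 4 1 - 8 - * 2 6 + - 8 5 - 3 * *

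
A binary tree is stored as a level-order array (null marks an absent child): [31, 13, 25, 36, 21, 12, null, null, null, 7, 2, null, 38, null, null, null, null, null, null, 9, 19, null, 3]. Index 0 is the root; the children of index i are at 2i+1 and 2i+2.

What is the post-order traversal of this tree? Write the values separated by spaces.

36 9 19 7 3 2 21 13 38 12 25 31

Post-order visits the left subtree, then the right subtree, then the node.
At 31: go left to 13.
  At 13: go left to 36.
    36 is a leaf — visit 36.
  At 13: go right to 21.
    At 21: go left to 7.
      At 7: go left to 9.
        9 is a leaf — visit 9.
      At 7: go right to 19.
        19 is a leaf — visit 19.
      Visit 7.
    At 21: go right to 2.
      At 2: no left child.
      At 2: go right to 3.
        3 is a leaf — visit 3.
      Visit 2.
    Visit 21.
  Visit 13.
At 31: go right to 25.
  At 25: go left to 12.
    At 12: no left child.
    At 12: go right to 38.
      38 is a leaf — visit 38.
    Visit 12.
  At 25: no right child.
  Visit 25.
Visit 31.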